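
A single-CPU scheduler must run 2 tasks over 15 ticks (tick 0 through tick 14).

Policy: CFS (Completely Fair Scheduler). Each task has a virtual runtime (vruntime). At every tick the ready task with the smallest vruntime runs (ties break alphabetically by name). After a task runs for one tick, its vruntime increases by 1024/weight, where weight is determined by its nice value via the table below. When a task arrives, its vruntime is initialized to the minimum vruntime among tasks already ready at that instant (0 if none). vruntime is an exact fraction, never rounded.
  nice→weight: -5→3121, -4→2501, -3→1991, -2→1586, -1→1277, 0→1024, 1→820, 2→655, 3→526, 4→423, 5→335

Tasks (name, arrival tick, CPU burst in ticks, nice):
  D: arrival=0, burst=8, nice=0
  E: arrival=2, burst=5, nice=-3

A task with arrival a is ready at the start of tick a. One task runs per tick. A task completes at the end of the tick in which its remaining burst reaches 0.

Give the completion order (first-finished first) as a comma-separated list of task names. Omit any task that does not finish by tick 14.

t=0: vr[D=0] → run D
t=1: vr[D=1] → run D
t=2: vr[D=2 E=2] → run D
t=3: vr[D=3 E=2] → run E
t=4: vr[D=3 E=5006/1991] → run E
t=5: vr[D=3 E=6030/1991] → run D
t=6: vr[D=4 E=6030/1991] → run E
t=7: vr[D=4 E=7054/1991] → run E
t=8: vr[D=4 E=8078/1991] → run D
t=9: vr[D=5 E=8078/1991] → run E
t=10: vr[D=5] → run D
t=11: vr[D=6] → run D
t=12: vr[D=7] → run D
t=13: (idle)
t=14: (idle)

completion order = E, D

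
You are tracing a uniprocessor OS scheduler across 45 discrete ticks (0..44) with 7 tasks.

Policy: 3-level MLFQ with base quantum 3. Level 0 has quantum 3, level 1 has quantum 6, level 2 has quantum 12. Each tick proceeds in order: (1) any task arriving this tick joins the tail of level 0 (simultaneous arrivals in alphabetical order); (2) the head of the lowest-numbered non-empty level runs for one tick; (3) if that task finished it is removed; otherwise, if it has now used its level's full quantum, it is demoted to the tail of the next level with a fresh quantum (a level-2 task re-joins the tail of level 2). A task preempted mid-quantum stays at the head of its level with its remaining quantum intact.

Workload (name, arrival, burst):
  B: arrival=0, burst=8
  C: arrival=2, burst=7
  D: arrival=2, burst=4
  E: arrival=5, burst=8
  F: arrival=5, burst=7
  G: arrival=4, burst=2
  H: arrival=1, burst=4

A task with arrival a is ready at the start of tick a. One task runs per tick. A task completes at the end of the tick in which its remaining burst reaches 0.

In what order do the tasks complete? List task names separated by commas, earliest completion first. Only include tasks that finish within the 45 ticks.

t=0: L0/L1/L2 = B/-/- → run B
t=1: L0/L1/L2 = BH/-/- → run B
t=2: L0/L1/L2 = BHCD/-/- → run B
t=3: L0/L1/L2 = HCD/B/- → run H
t=4: L0/L1/L2 = HCDG/B/- → run H
t=5: L0/L1/L2 = HCDGEF/B/- → run H
t=6: L0/L1/L2 = CDGEF/BH/- → run C
t=7: L0/L1/L2 = CDGEF/BH/- → run C
t=8: L0/L1/L2 = CDGEF/BH/- → run C
t=9: L0/L1/L2 = DGEF/BHC/- → run D
t=10: L0/L1/L2 = DGEF/BHC/- → run D
t=11: L0/L1/L2 = DGEF/BHC/- → run D
t=12: L0/L1/L2 = GEF/BHCD/- → run G
t=13: L0/L1/L2 = GEF/BHCD/- → run G
t=14: L0/L1/L2 = EF/BHCD/- → run E
t=15: L0/L1/L2 = EF/BHCD/- → run E
t=16: L0/L1/L2 = EF/BHCD/- → run E
t=17: L0/L1/L2 = F/BHCDE/- → run F
t=18: L0/L1/L2 = F/BHCDE/- → run F
t=19: L0/L1/L2 = F/BHCDE/- → run F
t=20: L0/L1/L2 = -/BHCDEF/- → run B
t=21: L0/L1/L2 = -/BHCDEF/- → run B
t=22: L0/L1/L2 = -/BHCDEF/- → run B
t=23: L0/L1/L2 = -/BHCDEF/- → run B
t=24: L0/L1/L2 = -/BHCDEF/- → run B
t=25: L0/L1/L2 = -/HCDEF/- → run H
t=26: L0/L1/L2 = -/CDEF/- → run C
t=27: L0/L1/L2 = -/CDEF/- → run C
t=28: L0/L1/L2 = -/CDEF/- → run C
t=29: L0/L1/L2 = -/CDEF/- → run C
t=30: L0/L1/L2 = -/DEF/- → run D
t=31: L0/L1/L2 = -/EF/- → run E
t=32: L0/L1/L2 = -/EF/- → run E
t=33: L0/L1/L2 = -/EF/- → run E
t=34: L0/L1/L2 = -/EF/- → run E
t=35: L0/L1/L2 = -/EF/- → run E
t=36: L0/L1/L2 = -/F/- → run F
t=37: L0/L1/L2 = -/F/- → run F
t=38: L0/L1/L2 = -/F/- → run F
t=39: L0/L1/L2 = -/F/- → run F
t=40: (idle)
t=41: (idle)
t=42: (idle)
t=43: (idle)
t=44: (idle)

completion order = G, B, H, C, D, E, F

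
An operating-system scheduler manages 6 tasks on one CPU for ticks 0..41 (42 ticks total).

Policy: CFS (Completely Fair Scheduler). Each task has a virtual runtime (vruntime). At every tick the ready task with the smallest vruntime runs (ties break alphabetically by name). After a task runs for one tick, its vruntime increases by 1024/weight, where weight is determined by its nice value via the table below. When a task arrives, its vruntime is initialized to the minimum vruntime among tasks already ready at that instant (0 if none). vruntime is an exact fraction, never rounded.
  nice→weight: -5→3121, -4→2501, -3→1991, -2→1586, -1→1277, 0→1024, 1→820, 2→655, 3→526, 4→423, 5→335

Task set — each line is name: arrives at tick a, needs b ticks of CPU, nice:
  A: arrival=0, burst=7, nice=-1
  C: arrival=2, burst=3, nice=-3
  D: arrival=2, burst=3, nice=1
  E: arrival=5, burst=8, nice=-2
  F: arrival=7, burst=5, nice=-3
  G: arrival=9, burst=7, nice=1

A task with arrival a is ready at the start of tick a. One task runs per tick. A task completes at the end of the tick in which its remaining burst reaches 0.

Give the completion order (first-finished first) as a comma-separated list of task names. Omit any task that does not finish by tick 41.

completion order = C, D, F, A, E, G

t=0: vr[A=0] → run A
t=1: vr[A=1024/1277] → run A
t=2: vr[A=2048/1277 C=2048/1277 D=2048/1277] → run A
t=3: vr[A=3072/1277 C=2048/1277 D=2048/1277] → run C
t=4: vr[A=3072/1277 C=5385216/2542507 D=2048/1277] → run D
t=5: vr[A=3072/1277 C=5385216/2542507 D=746752/261785 E=5385216/2542507] → run C
t=6: vr[A=3072/1277 C=6692864/2542507 D=746752/261785 E=5385216/2542507] → run E
t=7: vr[A=3072/1277 C=6692864/2542507 D=746752/261785 E=5572239872/2016208051 F=3072/1277] → run A
t=8: vr[A=4096/1277 C=6692864/2542507 D=746752/261785 E=5572239872/2016208051 F=3072/1277] → run F
t=9: vr[A=4096/1277 C=6692864/2542507 D=746752/261785 E=5572239872/2016208051 F=7424000/2542507 G=6692864/2542507] → run C
t=10: vr[A=4096/1277 D=746752/261785 E=5572239872/2016208051 F=7424000/2542507 G=6692864/2542507] → run G
t=11: vr[A=4096/1277 D=746752/261785 E=5572239872/2016208051 F=7424000/2542507 G=2022918912/521213935] → run E
t=12: vr[A=4096/1277 D=746752/261785 E=6874003456/2016208051 F=7424000/2542507 G=2022918912/521213935] → run D
t=13: vr[A=4096/1277 D=1073664/261785 E=6874003456/2016208051 F=7424000/2542507 G=2022918912/521213935] → run F
t=14: vr[A=4096/1277 D=1073664/261785 E=6874003456/2016208051 F=8731648/2542507 G=2022918912/521213935] → run A
t=15: vr[A=5120/1277 D=1073664/261785 E=6874003456/2016208051 F=8731648/2542507 G=2022918912/521213935] → run E
t=16: vr[A=5120/1277 D=1073664/261785 E=8175767040/2016208051 F=8731648/2542507 G=2022918912/521213935] → run F
t=17: vr[A=5120/1277 D=1073664/261785 E=8175767040/2016208051 F=10039296/2542507 G=2022918912/521213935] → run G
t=18: vr[A=5120/1277 D=1073664/261785 E=8175767040/2016208051 F=10039296/2542507 G=2673800704/521213935] → run F
t=19: vr[A=5120/1277 D=1073664/261785 E=8175767040/2016208051 F=11346944/2542507 G=2673800704/521213935] → run A
t=20: vr[A=6144/1277 D=1073664/261785 E=8175767040/2016208051 F=11346944/2542507 G=2673800704/521213935] → run E
t=21: vr[A=6144/1277 D=1073664/261785 E=9477530624/2016208051 F=11346944/2542507 G=2673800704/521213935] → run D
t=22: vr[A=6144/1277 E=9477530624/2016208051 F=11346944/2542507 G=2673800704/521213935] → run F
t=23: vr[A=6144/1277 E=9477530624/2016208051 G=2673800704/521213935] → run E
t=24: vr[A=6144/1277 E=10779294208/2016208051 G=2673800704/521213935] → run A
t=25: vr[E=10779294208/2016208051 G=2673800704/521213935] → run G
t=26: vr[E=10779294208/2016208051 G=3324682496/521213935] → run E
t=27: vr[E=12081057792/2016208051 G=3324682496/521213935] → run E
t=28: vr[E=13382821376/2016208051 G=3324682496/521213935] → run G
t=29: vr[E=13382821376/2016208051 G=3975564288/521213935] → run E
t=30: vr[G=3975564288/521213935] → run G
t=31: vr[G=925289216/104242787] → run G
t=32: vr[G=5277327872/521213935] → run G
t=33: (idle)
t=34: (idle)
t=35: (idle)
t=36: (idle)
t=37: (idle)
t=38: (idle)
t=39: (idle)
t=40: (idle)
t=41: (idle)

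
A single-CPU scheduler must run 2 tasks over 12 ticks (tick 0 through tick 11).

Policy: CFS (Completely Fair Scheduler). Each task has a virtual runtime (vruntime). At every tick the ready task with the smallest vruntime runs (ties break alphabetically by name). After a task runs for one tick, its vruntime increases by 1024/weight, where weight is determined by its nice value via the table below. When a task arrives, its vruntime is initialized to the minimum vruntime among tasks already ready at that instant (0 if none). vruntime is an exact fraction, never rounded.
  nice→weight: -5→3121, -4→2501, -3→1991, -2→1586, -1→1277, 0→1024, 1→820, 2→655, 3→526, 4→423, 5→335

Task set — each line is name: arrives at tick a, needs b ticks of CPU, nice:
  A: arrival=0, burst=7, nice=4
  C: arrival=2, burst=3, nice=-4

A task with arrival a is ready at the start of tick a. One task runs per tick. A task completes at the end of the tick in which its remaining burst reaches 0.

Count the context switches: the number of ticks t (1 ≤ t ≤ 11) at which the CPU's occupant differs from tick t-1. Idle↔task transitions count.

context switches = 3

t=0: vr[A=0] → run A
t=1: vr[A=1024/423] → run A
t=2: vr[A=2048/423 C=2048/423] → run A
t=3: vr[A=1024/141 C=2048/423] → run C
t=4: vr[A=1024/141 C=5555200/1057923] → run C
t=5: vr[A=1024/141 C=5988352/1057923] → run C
t=6: vr[A=1024/141] → run A
t=7: vr[A=4096/423] → run A
t=8: vr[A=5120/423] → run A
t=9: vr[A=2048/141] → run A
t=10: (idle)
t=11: (idle)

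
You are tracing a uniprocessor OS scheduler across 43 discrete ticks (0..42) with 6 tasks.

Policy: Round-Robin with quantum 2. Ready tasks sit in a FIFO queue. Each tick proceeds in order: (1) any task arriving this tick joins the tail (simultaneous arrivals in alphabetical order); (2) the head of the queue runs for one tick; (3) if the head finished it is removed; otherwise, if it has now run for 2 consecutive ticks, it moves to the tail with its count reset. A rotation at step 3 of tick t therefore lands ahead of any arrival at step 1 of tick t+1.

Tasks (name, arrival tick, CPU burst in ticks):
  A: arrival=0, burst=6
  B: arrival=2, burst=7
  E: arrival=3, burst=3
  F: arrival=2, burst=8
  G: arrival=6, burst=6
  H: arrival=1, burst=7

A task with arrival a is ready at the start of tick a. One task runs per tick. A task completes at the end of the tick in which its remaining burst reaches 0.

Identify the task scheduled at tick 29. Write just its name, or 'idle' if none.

running at tick 29 = F

t=0: queue=[A] q_used=0 → run A
t=1: queue=[A,H] q_used=1 → run A
t=2: queue=[H,A,B,F] q_used=0 → run H
t=3: queue=[H,A,B,F,E] q_used=1 → run H
t=4: queue=[A,B,F,E,H] q_used=0 → run A
t=5: queue=[A,B,F,E,H] q_used=1 → run A
t=6: queue=[B,F,E,H,A,G] q_used=0 → run B
t=7: queue=[B,F,E,H,A,G] q_used=1 → run B
t=8: queue=[F,E,H,A,G,B] q_used=0 → run F
t=9: queue=[F,E,H,A,G,B] q_used=1 → run F
t=10: queue=[E,H,A,G,B,F] q_used=0 → run E
t=11: queue=[E,H,A,G,B,F] q_used=1 → run E
t=12: queue=[H,A,G,B,F,E] q_used=0 → run H
t=13: queue=[H,A,G,B,F,E] q_used=1 → run H
t=14: queue=[A,G,B,F,E,H] q_used=0 → run A
t=15: queue=[A,G,B,F,E,H] q_used=1 → run A
t=16: queue=[G,B,F,E,H] q_used=0 → run G
t=17: queue=[G,B,F,E,H] q_used=1 → run G
t=18: queue=[B,F,E,H,G] q_used=0 → run B
t=19: queue=[B,F,E,H,G] q_used=1 → run B
t=20: queue=[F,E,H,G,B] q_used=0 → run F
t=21: queue=[F,E,H,G,B] q_used=1 → run F
t=22: queue=[E,H,G,B,F] q_used=0 → run E
t=23: queue=[H,G,B,F] q_used=0 → run H
t=24: queue=[H,G,B,F] q_used=1 → run H
t=25: queue=[G,B,F,H] q_used=0 → run G
t=26: queue=[G,B,F,H] q_used=1 → run G
t=27: queue=[B,F,H,G] q_used=0 → run B
t=28: queue=[B,F,H,G] q_used=1 → run B
t=29: queue=[F,H,G,B] q_used=0 → run F
t=30: queue=[F,H,G,B] q_used=1 → run F
t=31: queue=[H,G,B,F] q_used=0 → run H
t=32: queue=[G,B,F] q_used=0 → run G
t=33: queue=[G,B,F] q_used=1 → run G
t=34: queue=[B,F] q_used=0 → run B
t=35: queue=[F] q_used=0 → run F
t=36: queue=[F] q_used=1 → run F
t=37: (idle)
t=38: (idle)
t=39: (idle)
t=40: (idle)
t=41: (idle)
t=42: (idle)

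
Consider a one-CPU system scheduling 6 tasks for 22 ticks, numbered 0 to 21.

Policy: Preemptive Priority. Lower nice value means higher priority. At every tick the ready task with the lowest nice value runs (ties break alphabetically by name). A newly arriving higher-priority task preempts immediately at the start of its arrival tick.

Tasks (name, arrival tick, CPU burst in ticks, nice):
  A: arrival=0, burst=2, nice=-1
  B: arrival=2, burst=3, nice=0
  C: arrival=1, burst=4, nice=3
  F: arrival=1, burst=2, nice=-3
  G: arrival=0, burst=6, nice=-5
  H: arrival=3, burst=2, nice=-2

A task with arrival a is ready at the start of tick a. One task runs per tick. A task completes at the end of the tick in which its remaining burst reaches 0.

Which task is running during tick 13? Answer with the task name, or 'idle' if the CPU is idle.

t=0: ready={A,G} → run G
t=1: ready={A,C,F,G} → run G
t=2: ready={A,B,C,F,G} → run G
t=3: ready={A,B,C,F,G,H} → run G
t=4: ready={A,B,C,F,G,H} → run G
t=5: ready={A,B,C,F,G,H} → run G
t=6: ready={A,B,C,F,H} → run F
t=7: ready={A,B,C,F,H} → run F
t=8: ready={A,B,C,H} → run H
t=9: ready={A,B,C,H} → run H
t=10: ready={A,B,C} → run A
t=11: ready={A,B,C} → run A
t=12: ready={B,C} → run B
t=13: ready={B,C} → run B
t=14: ready={B,C} → run B
t=15: ready={C} → run C
t=16: ready={C} → run C
t=17: ready={C} → run C
t=18: ready={C} → run C
t=19: (idle)
t=20: (idle)
t=21: (idle)

running at tick 13 = B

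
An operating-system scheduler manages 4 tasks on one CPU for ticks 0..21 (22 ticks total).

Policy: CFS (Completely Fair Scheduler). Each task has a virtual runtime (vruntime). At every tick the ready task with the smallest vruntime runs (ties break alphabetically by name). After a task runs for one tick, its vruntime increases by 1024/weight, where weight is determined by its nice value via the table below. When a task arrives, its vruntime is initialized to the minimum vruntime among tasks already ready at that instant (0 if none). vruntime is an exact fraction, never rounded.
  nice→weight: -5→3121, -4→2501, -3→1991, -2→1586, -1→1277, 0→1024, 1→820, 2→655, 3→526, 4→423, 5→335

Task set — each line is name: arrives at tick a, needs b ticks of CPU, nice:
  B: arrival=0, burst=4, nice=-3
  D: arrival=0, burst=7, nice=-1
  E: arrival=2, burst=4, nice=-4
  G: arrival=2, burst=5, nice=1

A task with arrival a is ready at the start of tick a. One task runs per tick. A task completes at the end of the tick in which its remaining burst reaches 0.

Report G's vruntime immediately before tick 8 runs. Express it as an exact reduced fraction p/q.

vruntime(G, start of tick 8) = 719616/408155

t=0: vr[B=0 D=0] → run B
t=1: vr[B=1024/1991 D=0] → run D
t=2: vr[B=1024/1991 D=1024/1277 E=1024/1991 G=1024/1991] → run B
t=3: vr[B=2048/1991 D=1024/1277 E=1024/1991 G=1024/1991] → run E
t=4: vr[B=2048/1991 D=1024/1277 E=4599808/4979491 G=1024/1991] → run G
t=5: vr[B=2048/1991 D=1024/1277 E=4599808/4979491 G=719616/408155] → run D
t=6: vr[B=2048/1991 D=2048/1277 E=4599808/4979491 G=719616/408155] → run E
t=7: vr[B=2048/1991 D=2048/1277 E=6638592/4979491 G=719616/408155] → run B
t=8: vr[B=3072/1991 D=2048/1277 E=6638592/4979491 G=719616/408155] → run E
t=9: vr[B=3072/1991 D=2048/1277 E=8677376/4979491 G=719616/408155] → run B
t=10: vr[D=2048/1277 E=8677376/4979491 G=719616/408155] → run D
t=11: vr[D=3072/1277 E=8677376/4979491 G=719616/408155] → run E
t=12: vr[D=3072/1277 G=719616/408155] → run G
t=13: vr[D=3072/1277 G=1229312/408155] → run D
t=14: vr[D=4096/1277 G=1229312/408155] → run G
t=15: vr[D=4096/1277 G=1739008/408155] → run D
t=16: vr[D=5120/1277 G=1739008/408155] → run D
t=17: vr[D=6144/1277 G=1739008/408155] → run G
t=18: vr[D=6144/1277 G=2248704/408155] → run D
t=19: vr[G=2248704/408155] → run G
t=20: (idle)
t=21: (idle)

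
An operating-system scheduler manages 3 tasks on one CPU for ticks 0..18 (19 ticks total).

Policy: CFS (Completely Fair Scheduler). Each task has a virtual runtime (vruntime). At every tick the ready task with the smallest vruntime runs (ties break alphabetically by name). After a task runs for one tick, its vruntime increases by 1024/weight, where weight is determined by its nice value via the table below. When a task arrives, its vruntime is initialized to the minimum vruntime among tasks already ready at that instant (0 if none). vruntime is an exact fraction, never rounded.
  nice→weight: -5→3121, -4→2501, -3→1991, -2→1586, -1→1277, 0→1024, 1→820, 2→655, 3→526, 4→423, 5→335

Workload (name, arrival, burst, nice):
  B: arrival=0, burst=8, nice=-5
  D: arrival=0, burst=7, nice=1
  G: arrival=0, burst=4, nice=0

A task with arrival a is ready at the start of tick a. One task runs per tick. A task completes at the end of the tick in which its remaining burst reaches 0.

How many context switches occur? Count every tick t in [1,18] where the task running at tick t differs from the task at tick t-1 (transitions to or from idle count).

t=0: vr[B=0 D=0 G=0] → run B
t=1: vr[B=1024/3121 D=0 G=0] → run D
t=2: vr[B=1024/3121 D=256/205 G=0] → run G
t=3: vr[B=1024/3121 D=256/205 G=1] → run B
t=4: vr[B=2048/3121 D=256/205 G=1] → run B
t=5: vr[B=3072/3121 D=256/205 G=1] → run B
t=6: vr[B=4096/3121 D=256/205 G=1] → run G
t=7: vr[B=4096/3121 D=256/205 G=2] → run D
t=8: vr[B=4096/3121 D=512/205 G=2] → run B
t=9: vr[B=5120/3121 D=512/205 G=2] → run B
t=10: vr[B=6144/3121 D=512/205 G=2] → run B
t=11: vr[B=7168/3121 D=512/205 G=2] → run G
t=12: vr[B=7168/3121 D=512/205 G=3] → run B
t=13: vr[D=512/205 G=3] → run D
t=14: vr[D=768/205 G=3] → run G
t=15: vr[D=768/205] → run D
t=16: vr[D=1024/205] → run D
t=17: vr[D=256/41] → run D
t=18: vr[D=1536/205] → run D

context switches = 11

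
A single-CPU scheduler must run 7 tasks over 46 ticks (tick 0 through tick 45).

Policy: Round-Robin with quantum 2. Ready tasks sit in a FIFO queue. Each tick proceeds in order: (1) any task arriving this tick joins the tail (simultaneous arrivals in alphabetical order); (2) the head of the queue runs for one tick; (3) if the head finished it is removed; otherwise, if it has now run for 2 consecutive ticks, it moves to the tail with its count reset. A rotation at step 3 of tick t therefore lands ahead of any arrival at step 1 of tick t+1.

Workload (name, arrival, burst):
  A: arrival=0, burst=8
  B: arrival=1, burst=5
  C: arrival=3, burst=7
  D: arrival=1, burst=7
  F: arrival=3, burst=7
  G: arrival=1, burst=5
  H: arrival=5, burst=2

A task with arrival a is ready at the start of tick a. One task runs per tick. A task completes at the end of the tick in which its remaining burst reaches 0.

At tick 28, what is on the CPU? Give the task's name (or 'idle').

t=0: queue=[A] q_used=0 → run A
t=1: queue=[A,B,D,G] q_used=1 → run A
t=2: queue=[B,D,G,A] q_used=0 → run B
t=3: queue=[B,D,G,A,C,F] q_used=1 → run B
t=4: queue=[D,G,A,C,F,B] q_used=0 → run D
t=5: queue=[D,G,A,C,F,B,H] q_used=1 → run D
t=6: queue=[G,A,C,F,B,H,D] q_used=0 → run G
t=7: queue=[G,A,C,F,B,H,D] q_used=1 → run G
t=8: queue=[A,C,F,B,H,D,G] q_used=0 → run A
t=9: queue=[A,C,F,B,H,D,G] q_used=1 → run A
t=10: queue=[C,F,B,H,D,G,A] q_used=0 → run C
t=11: queue=[C,F,B,H,D,G,A] q_used=1 → run C
t=12: queue=[F,B,H,D,G,A,C] q_used=0 → run F
t=13: queue=[F,B,H,D,G,A,C] q_used=1 → run F
t=14: queue=[B,H,D,G,A,C,F] q_used=0 → run B
t=15: queue=[B,H,D,G,A,C,F] q_used=1 → run B
t=16: queue=[H,D,G,A,C,F,B] q_used=0 → run H
t=17: queue=[H,D,G,A,C,F,B] q_used=1 → run H
t=18: queue=[D,G,A,C,F,B] q_used=0 → run D
t=19: queue=[D,G,A,C,F,B] q_used=1 → run D
t=20: queue=[G,A,C,F,B,D] q_used=0 → run G
t=21: queue=[G,A,C,F,B,D] q_used=1 → run G
t=22: queue=[A,C,F,B,D,G] q_used=0 → run A
t=23: queue=[A,C,F,B,D,G] q_used=1 → run A
t=24: queue=[C,F,B,D,G,A] q_used=0 → run C
t=25: queue=[C,F,B,D,G,A] q_used=1 → run C
t=26: queue=[F,B,D,G,A,C] q_used=0 → run F
t=27: queue=[F,B,D,G,A,C] q_used=1 → run F
t=28: queue=[B,D,G,A,C,F] q_used=0 → run B
t=29: queue=[D,G,A,C,F] q_used=0 → run D
t=30: queue=[D,G,A,C,F] q_used=1 → run D
t=31: queue=[G,A,C,F,D] q_used=0 → run G
t=32: queue=[A,C,F,D] q_used=0 → run A
t=33: queue=[A,C,F,D] q_used=1 → run A
t=34: queue=[C,F,D] q_used=0 → run C
t=35: queue=[C,F,D] q_used=1 → run C
t=36: queue=[F,D,C] q_used=0 → run F
t=37: queue=[F,D,C] q_used=1 → run F
t=38: queue=[D,C,F] q_used=0 → run D
t=39: queue=[C,F] q_used=0 → run C
t=40: queue=[F] q_used=0 → run F
t=41: (idle)
t=42: (idle)
t=43: (idle)
t=44: (idle)
t=45: (idle)

running at tick 28 = B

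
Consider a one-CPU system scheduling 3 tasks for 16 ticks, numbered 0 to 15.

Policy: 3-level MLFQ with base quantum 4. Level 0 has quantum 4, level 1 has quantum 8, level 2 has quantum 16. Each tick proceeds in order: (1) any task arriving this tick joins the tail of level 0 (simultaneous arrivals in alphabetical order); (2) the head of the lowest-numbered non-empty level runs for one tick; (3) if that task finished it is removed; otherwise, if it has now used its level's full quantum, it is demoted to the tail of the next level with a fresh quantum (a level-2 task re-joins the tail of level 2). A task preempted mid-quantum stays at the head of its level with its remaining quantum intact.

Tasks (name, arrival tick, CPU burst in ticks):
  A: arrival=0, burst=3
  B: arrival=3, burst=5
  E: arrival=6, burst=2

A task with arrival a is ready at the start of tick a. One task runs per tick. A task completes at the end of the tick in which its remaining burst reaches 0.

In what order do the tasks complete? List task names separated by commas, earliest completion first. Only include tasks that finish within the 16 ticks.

completion order = A, E, B

t=0: L0/L1/L2 = A/-/- → run A
t=1: L0/L1/L2 = A/-/- → run A
t=2: L0/L1/L2 = A/-/- → run A
t=3: L0/L1/L2 = B/-/- → run B
t=4: L0/L1/L2 = B/-/- → run B
t=5: L0/L1/L2 = B/-/- → run B
t=6: L0/L1/L2 = BE/-/- → run B
t=7: L0/L1/L2 = E/B/- → run E
t=8: L0/L1/L2 = E/B/- → run E
t=9: L0/L1/L2 = -/B/- → run B
t=10: (idle)
t=11: (idle)
t=12: (idle)
t=13: (idle)
t=14: (idle)
t=15: (idle)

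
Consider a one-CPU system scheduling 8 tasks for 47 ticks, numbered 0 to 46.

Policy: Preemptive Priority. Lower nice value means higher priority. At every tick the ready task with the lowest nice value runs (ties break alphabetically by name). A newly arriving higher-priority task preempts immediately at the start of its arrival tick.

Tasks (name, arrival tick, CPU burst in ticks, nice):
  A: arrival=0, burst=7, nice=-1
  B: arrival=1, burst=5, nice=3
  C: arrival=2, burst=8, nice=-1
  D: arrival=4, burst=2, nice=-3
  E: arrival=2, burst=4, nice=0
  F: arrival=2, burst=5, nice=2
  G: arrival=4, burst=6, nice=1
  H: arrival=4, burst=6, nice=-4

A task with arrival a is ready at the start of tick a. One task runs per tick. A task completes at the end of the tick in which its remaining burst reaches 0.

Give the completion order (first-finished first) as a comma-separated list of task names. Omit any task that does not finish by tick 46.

completion order = H, D, A, C, E, G, F, B

t=0: ready={A} → run A
t=1: ready={A,B} → run A
t=2: ready={A,B,C,E,F} → run A
t=3: ready={A,B,C,E,F} → run A
t=4: ready={A,B,C,D,E,F,G,H} → run H
t=5: ready={A,B,C,D,E,F,G,H} → run H
t=6: ready={A,B,C,D,E,F,G,H} → run H
t=7: ready={A,B,C,D,E,F,G,H} → run H
t=8: ready={A,B,C,D,E,F,G,H} → run H
t=9: ready={A,B,C,D,E,F,G,H} → run H
t=10: ready={A,B,C,D,E,F,G} → run D
t=11: ready={A,B,C,D,E,F,G} → run D
t=12: ready={A,B,C,E,F,G} → run A
t=13: ready={A,B,C,E,F,G} → run A
t=14: ready={A,B,C,E,F,G} → run A
t=15: ready={B,C,E,F,G} → run C
t=16: ready={B,C,E,F,G} → run C
t=17: ready={B,C,E,F,G} → run C
t=18: ready={B,C,E,F,G} → run C
t=19: ready={B,C,E,F,G} → run C
t=20: ready={B,C,E,F,G} → run C
t=21: ready={B,C,E,F,G} → run C
t=22: ready={B,C,E,F,G} → run C
t=23: ready={B,E,F,G} → run E
t=24: ready={B,E,F,G} → run E
t=25: ready={B,E,F,G} → run E
t=26: ready={B,E,F,G} → run E
t=27: ready={B,F,G} → run G
t=28: ready={B,F,G} → run G
t=29: ready={B,F,G} → run G
t=30: ready={B,F,G} → run G
t=31: ready={B,F,G} → run G
t=32: ready={B,F,G} → run G
t=33: ready={B,F} → run F
t=34: ready={B,F} → run F
t=35: ready={B,F} → run F
t=36: ready={B,F} → run F
t=37: ready={B,F} → run F
t=38: ready={B} → run B
t=39: ready={B} → run B
t=40: ready={B} → run B
t=41: ready={B} → run B
t=42: ready={B} → run B
t=43: (idle)
t=44: (idle)
t=45: (idle)
t=46: (idle)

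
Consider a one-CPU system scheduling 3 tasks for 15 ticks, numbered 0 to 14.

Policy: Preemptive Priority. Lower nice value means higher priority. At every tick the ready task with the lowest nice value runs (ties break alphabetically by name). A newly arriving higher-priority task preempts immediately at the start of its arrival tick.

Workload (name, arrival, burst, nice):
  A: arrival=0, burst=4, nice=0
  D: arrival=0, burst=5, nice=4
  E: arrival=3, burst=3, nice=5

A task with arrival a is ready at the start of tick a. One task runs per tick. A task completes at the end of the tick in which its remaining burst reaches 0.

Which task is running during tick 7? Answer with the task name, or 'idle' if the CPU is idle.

t=0: ready={A,D} → run A
t=1: ready={A,D} → run A
t=2: ready={A,D} → run A
t=3: ready={A,D,E} → run A
t=4: ready={D,E} → run D
t=5: ready={D,E} → run D
t=6: ready={D,E} → run D
t=7: ready={D,E} → run D
t=8: ready={D,E} → run D
t=9: ready={E} → run E
t=10: ready={E} → run E
t=11: ready={E} → run E
t=12: (idle)
t=13: (idle)
t=14: (idle)

running at tick 7 = D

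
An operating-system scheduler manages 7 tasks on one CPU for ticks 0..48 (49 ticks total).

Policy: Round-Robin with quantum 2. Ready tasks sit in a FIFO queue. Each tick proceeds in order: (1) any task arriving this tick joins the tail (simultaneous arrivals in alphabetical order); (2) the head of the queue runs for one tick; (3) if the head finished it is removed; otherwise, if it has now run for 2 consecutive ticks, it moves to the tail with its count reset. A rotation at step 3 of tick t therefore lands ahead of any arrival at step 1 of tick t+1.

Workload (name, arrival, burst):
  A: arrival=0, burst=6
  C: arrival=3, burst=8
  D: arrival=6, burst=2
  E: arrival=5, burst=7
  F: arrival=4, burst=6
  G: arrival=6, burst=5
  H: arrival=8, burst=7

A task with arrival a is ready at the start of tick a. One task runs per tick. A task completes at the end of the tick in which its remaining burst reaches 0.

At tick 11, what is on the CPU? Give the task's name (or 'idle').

t=0: queue=[A] q_used=0 → run A
t=1: queue=[A] q_used=1 → run A
t=2: queue=[A] q_used=0 → run A
t=3: queue=[A,C] q_used=1 → run A
t=4: queue=[C,A,F] q_used=0 → run C
t=5: queue=[C,A,F,E] q_used=1 → run C
t=6: queue=[A,F,E,C,D,G] q_used=0 → run A
t=7: queue=[A,F,E,C,D,G] q_used=1 → run A
t=8: queue=[F,E,C,D,G,H] q_used=0 → run F
t=9: queue=[F,E,C,D,G,H] q_used=1 → run F
t=10: queue=[E,C,D,G,H,F] q_used=0 → run E
t=11: queue=[E,C,D,G,H,F] q_used=1 → run E
t=12: queue=[C,D,G,H,F,E] q_used=0 → run C
t=13: queue=[C,D,G,H,F,E] q_used=1 → run C
t=14: queue=[D,G,H,F,E,C] q_used=0 → run D
t=15: queue=[D,G,H,F,E,C] q_used=1 → run D
t=16: queue=[G,H,F,E,C] q_used=0 → run G
t=17: queue=[G,H,F,E,C] q_used=1 → run G
t=18: queue=[H,F,E,C,G] q_used=0 → run H
t=19: queue=[H,F,E,C,G] q_used=1 → run H
t=20: queue=[F,E,C,G,H] q_used=0 → run F
t=21: queue=[F,E,C,G,H] q_used=1 → run F
t=22: queue=[E,C,G,H,F] q_used=0 → run E
t=23: queue=[E,C,G,H,F] q_used=1 → run E
t=24: queue=[C,G,H,F,E] q_used=0 → run C
t=25: queue=[C,G,H,F,E] q_used=1 → run C
t=26: queue=[G,H,F,E,C] q_used=0 → run G
t=27: queue=[G,H,F,E,C] q_used=1 → run G
t=28: queue=[H,F,E,C,G] q_used=0 → run H
t=29: queue=[H,F,E,C,G] q_used=1 → run H
t=30: queue=[F,E,C,G,H] q_used=0 → run F
t=31: queue=[F,E,C,G,H] q_used=1 → run F
t=32: queue=[E,C,G,H] q_used=0 → run E
t=33: queue=[E,C,G,H] q_used=1 → run E
t=34: queue=[C,G,H,E] q_used=0 → run C
t=35: queue=[C,G,H,E] q_used=1 → run C
t=36: queue=[G,H,E] q_used=0 → run G
t=37: queue=[H,E] q_used=0 → run H
t=38: queue=[H,E] q_used=1 → run H
t=39: queue=[E,H] q_used=0 → run E
t=40: queue=[H] q_used=0 → run H
t=41: (idle)
t=42: (idle)
t=43: (idle)
t=44: (idle)
t=45: (idle)
t=46: (idle)
t=47: (idle)
t=48: (idle)

running at tick 11 = E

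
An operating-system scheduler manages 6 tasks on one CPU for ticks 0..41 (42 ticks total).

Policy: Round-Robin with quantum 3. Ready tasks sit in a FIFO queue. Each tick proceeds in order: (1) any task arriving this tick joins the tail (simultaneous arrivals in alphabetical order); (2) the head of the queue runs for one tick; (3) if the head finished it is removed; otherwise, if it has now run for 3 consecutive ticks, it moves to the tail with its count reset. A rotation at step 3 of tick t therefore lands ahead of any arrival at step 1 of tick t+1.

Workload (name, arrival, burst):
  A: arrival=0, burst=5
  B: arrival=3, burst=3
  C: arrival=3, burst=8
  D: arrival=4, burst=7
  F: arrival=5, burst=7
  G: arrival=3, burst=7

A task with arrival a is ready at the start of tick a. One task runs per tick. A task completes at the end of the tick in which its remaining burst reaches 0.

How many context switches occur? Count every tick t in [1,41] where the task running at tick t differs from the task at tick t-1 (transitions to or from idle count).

context switches = 14

t=0: queue=[A] q_used=0 → run A
t=1: queue=[A] q_used=1 → run A
t=2: queue=[A] q_used=2 → run A
t=3: queue=[A,B,C,G] q_used=0 → run A
t=4: queue=[A,B,C,G,D] q_used=1 → run A
t=5: queue=[B,C,G,D,F] q_used=0 → run B
t=6: queue=[B,C,G,D,F] q_used=1 → run B
t=7: queue=[B,C,G,D,F] q_used=2 → run B
t=8: queue=[C,G,D,F] q_used=0 → run C
t=9: queue=[C,G,D,F] q_used=1 → run C
t=10: queue=[C,G,D,F] q_used=2 → run C
t=11: queue=[G,D,F,C] q_used=0 → run G
t=12: queue=[G,D,F,C] q_used=1 → run G
t=13: queue=[G,D,F,C] q_used=2 → run G
t=14: queue=[D,F,C,G] q_used=0 → run D
t=15: queue=[D,F,C,G] q_used=1 → run D
t=16: queue=[D,F,C,G] q_used=2 → run D
t=17: queue=[F,C,G,D] q_used=0 → run F
t=18: queue=[F,C,G,D] q_used=1 → run F
t=19: queue=[F,C,G,D] q_used=2 → run F
t=20: queue=[C,G,D,F] q_used=0 → run C
t=21: queue=[C,G,D,F] q_used=1 → run C
t=22: queue=[C,G,D,F] q_used=2 → run C
t=23: queue=[G,D,F,C] q_used=0 → run G
t=24: queue=[G,D,F,C] q_used=1 → run G
t=25: queue=[G,D,F,C] q_used=2 → run G
t=26: queue=[D,F,C,G] q_used=0 → run D
t=27: queue=[D,F,C,G] q_used=1 → run D
t=28: queue=[D,F,C,G] q_used=2 → run D
t=29: queue=[F,C,G,D] q_used=0 → run F
t=30: queue=[F,C,G,D] q_used=1 → run F
t=31: queue=[F,C,G,D] q_used=2 → run F
t=32: queue=[C,G,D,F] q_used=0 → run C
t=33: queue=[C,G,D,F] q_used=1 → run C
t=34: queue=[G,D,F] q_used=0 → run G
t=35: queue=[D,F] q_used=0 → run D
t=36: queue=[F] q_used=0 → run F
t=37: (idle)
t=38: (idle)
t=39: (idle)
t=40: (idle)
t=41: (idle)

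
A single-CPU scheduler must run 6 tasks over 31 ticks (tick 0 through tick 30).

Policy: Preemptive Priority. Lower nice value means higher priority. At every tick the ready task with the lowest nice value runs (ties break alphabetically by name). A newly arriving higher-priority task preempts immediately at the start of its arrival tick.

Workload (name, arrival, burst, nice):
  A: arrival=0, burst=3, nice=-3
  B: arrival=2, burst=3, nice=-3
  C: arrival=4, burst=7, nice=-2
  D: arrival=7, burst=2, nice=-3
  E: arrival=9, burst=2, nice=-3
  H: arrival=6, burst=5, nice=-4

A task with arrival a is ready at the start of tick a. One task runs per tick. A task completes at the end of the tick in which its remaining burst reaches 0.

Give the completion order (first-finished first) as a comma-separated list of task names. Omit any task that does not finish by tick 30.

t=0: ready={A} → run A
t=1: ready={A} → run A
t=2: ready={A,B} → run A
t=3: ready={B} → run B
t=4: ready={B,C} → run B
t=5: ready={B,C} → run B
t=6: ready={C,H} → run H
t=7: ready={C,D,H} → run H
t=8: ready={C,D,H} → run H
t=9: ready={C,D,E,H} → run H
t=10: ready={C,D,E,H} → run H
t=11: ready={C,D,E} → run D
t=12: ready={C,D,E} → run D
t=13: ready={C,E} → run E
t=14: ready={C,E} → run E
t=15: ready={C} → run C
t=16: ready={C} → run C
t=17: ready={C} → run C
t=18: ready={C} → run C
t=19: ready={C} → run C
t=20: ready={C} → run C
t=21: ready={C} → run C
t=22: (idle)
t=23: (idle)
t=24: (idle)
t=25: (idle)
t=26: (idle)
t=27: (idle)
t=28: (idle)
t=29: (idle)
t=30: (idle)

completion order = A, B, H, D, E, C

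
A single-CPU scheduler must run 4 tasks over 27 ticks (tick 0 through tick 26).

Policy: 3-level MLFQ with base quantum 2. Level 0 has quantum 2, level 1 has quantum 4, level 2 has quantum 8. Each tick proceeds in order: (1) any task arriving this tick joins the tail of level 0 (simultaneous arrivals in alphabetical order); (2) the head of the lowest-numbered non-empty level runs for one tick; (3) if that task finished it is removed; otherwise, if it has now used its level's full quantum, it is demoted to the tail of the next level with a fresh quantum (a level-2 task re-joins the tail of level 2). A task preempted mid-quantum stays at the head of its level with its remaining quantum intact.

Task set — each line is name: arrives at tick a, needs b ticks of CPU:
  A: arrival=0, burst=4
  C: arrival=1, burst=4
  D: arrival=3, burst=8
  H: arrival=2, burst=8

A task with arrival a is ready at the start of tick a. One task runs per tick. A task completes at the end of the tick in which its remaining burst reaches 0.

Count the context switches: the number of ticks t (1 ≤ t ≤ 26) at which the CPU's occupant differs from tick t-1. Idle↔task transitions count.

t=0: L0/L1/L2 = A/-/- → run A
t=1: L0/L1/L2 = AC/-/- → run A
t=2: L0/L1/L2 = CH/A/- → run C
t=3: L0/L1/L2 = CHD/A/- → run C
t=4: L0/L1/L2 = HD/AC/- → run H
t=5: L0/L1/L2 = HD/AC/- → run H
t=6: L0/L1/L2 = D/ACH/- → run D
t=7: L0/L1/L2 = D/ACH/- → run D
t=8: L0/L1/L2 = -/ACHD/- → run A
t=9: L0/L1/L2 = -/ACHD/- → run A
t=10: L0/L1/L2 = -/CHD/- → run C
t=11: L0/L1/L2 = -/CHD/- → run C
t=12: L0/L1/L2 = -/HD/- → run H
t=13: L0/L1/L2 = -/HD/- → run H
t=14: L0/L1/L2 = -/HD/- → run H
t=15: L0/L1/L2 = -/HD/- → run H
t=16: L0/L1/L2 = -/D/H → run D
t=17: L0/L1/L2 = -/D/H → run D
t=18: L0/L1/L2 = -/D/H → run D
t=19: L0/L1/L2 = -/D/H → run D
t=20: L0/L1/L2 = -/-/HD → run H
t=21: L0/L1/L2 = -/-/HD → run H
t=22: L0/L1/L2 = -/-/D → run D
t=23: L0/L1/L2 = -/-/D → run D
t=24: (idle)
t=25: (idle)
t=26: (idle)

context switches = 10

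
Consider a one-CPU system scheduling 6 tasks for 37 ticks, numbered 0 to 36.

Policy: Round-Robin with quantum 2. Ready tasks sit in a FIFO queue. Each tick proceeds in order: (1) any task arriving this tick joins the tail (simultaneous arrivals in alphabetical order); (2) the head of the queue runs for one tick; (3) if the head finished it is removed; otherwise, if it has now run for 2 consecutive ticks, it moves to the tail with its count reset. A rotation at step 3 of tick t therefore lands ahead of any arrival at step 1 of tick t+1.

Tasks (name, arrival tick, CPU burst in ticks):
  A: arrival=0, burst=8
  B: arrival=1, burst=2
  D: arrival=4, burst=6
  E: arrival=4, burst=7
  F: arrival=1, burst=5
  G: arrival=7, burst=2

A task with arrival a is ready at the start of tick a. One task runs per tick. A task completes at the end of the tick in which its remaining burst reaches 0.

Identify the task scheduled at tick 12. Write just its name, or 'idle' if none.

t=0: queue=[A] q_used=0 → run A
t=1: queue=[A,B,F] q_used=1 → run A
t=2: queue=[B,F,A] q_used=0 → run B
t=3: queue=[B,F,A] q_used=1 → run B
t=4: queue=[F,A,D,E] q_used=0 → run F
t=5: queue=[F,A,D,E] q_used=1 → run F
t=6: queue=[A,D,E,F] q_used=0 → run A
t=7: queue=[A,D,E,F,G] q_used=1 → run A
t=8: queue=[D,E,F,G,A] q_used=0 → run D
t=9: queue=[D,E,F,G,A] q_used=1 → run D
t=10: queue=[E,F,G,A,D] q_used=0 → run E
t=11: queue=[E,F,G,A,D] q_used=1 → run E
t=12: queue=[F,G,A,D,E] q_used=0 → run F
t=13: queue=[F,G,A,D,E] q_used=1 → run F
t=14: queue=[G,A,D,E,F] q_used=0 → run G
t=15: queue=[G,A,D,E,F] q_used=1 → run G
t=16: queue=[A,D,E,F] q_used=0 → run A
t=17: queue=[A,D,E,F] q_used=1 → run A
t=18: queue=[D,E,F,A] q_used=0 → run D
t=19: queue=[D,E,F,A] q_used=1 → run D
t=20: queue=[E,F,A,D] q_used=0 → run E
t=21: queue=[E,F,A,D] q_used=1 → run E
t=22: queue=[F,A,D,E] q_used=0 → run F
t=23: queue=[A,D,E] q_used=0 → run A
t=24: queue=[A,D,E] q_used=1 → run A
t=25: queue=[D,E] q_used=0 → run D
t=26: queue=[D,E] q_used=1 → run D
t=27: queue=[E] q_used=0 → run E
t=28: queue=[E] q_used=1 → run E
t=29: queue=[E] q_used=0 → run E
t=30: (idle)
t=31: (idle)
t=32: (idle)
t=33: (idle)
t=34: (idle)
t=35: (idle)
t=36: (idle)

running at tick 12 = F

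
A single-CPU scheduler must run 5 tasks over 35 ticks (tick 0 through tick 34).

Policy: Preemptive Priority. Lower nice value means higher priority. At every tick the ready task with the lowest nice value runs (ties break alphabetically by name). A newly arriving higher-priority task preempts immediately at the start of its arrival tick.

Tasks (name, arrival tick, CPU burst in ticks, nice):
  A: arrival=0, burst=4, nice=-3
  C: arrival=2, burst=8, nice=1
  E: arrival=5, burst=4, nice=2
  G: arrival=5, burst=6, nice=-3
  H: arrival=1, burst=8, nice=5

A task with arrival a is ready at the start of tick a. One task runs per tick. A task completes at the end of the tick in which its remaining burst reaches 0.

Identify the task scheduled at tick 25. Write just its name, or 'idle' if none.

running at tick 25 = H

t=0: ready={A} → run A
t=1: ready={A,H} → run A
t=2: ready={A,C,H} → run A
t=3: ready={A,C,H} → run A
t=4: ready={C,H} → run C
t=5: ready={C,E,G,H} → run G
t=6: ready={C,E,G,H} → run G
t=7: ready={C,E,G,H} → run G
t=8: ready={C,E,G,H} → run G
t=9: ready={C,E,G,H} → run G
t=10: ready={C,E,G,H} → run G
t=11: ready={C,E,H} → run C
t=12: ready={C,E,H} → run C
t=13: ready={C,E,H} → run C
t=14: ready={C,E,H} → run C
t=15: ready={C,E,H} → run C
t=16: ready={C,E,H} → run C
t=17: ready={C,E,H} → run C
t=18: ready={E,H} → run E
t=19: ready={E,H} → run E
t=20: ready={E,H} → run E
t=21: ready={E,H} → run E
t=22: ready={H} → run H
t=23: ready={H} → run H
t=24: ready={H} → run H
t=25: ready={H} → run H
t=26: ready={H} → run H
t=27: ready={H} → run H
t=28: ready={H} → run H
t=29: ready={H} → run H
t=30: (idle)
t=31: (idle)
t=32: (idle)
t=33: (idle)
t=34: (idle)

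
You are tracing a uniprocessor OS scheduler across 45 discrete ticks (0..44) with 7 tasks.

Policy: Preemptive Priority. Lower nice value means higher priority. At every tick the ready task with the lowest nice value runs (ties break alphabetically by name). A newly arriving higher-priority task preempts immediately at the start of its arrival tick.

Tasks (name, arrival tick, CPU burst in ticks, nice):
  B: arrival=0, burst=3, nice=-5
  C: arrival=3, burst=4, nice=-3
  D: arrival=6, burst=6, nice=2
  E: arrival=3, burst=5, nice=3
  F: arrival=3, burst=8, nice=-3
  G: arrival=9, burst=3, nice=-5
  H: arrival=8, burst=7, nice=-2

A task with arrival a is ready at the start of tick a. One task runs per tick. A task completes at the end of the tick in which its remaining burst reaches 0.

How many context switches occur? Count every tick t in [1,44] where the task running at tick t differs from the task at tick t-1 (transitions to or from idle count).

context switches = 8

t=0: ready={B} → run B
t=1: ready={B} → run B
t=2: ready={B} → run B
t=3: ready={C,E,F} → run C
t=4: ready={C,E,F} → run C
t=5: ready={C,E,F} → run C
t=6: ready={C,D,E,F} → run C
t=7: ready={D,E,F} → run F
t=8: ready={D,E,F,H} → run F
t=9: ready={D,E,F,G,H} → run G
t=10: ready={D,E,F,G,H} → run G
t=11: ready={D,E,F,G,H} → run G
t=12: ready={D,E,F,H} → run F
t=13: ready={D,E,F,H} → run F
t=14: ready={D,E,F,H} → run F
t=15: ready={D,E,F,H} → run F
t=16: ready={D,E,F,H} → run F
t=17: ready={D,E,F,H} → run F
t=18: ready={D,E,H} → run H
t=19: ready={D,E,H} → run H
t=20: ready={D,E,H} → run H
t=21: ready={D,E,H} → run H
t=22: ready={D,E,H} → run H
t=23: ready={D,E,H} → run H
t=24: ready={D,E,H} → run H
t=25: ready={D,E} → run D
t=26: ready={D,E} → run D
t=27: ready={D,E} → run D
t=28: ready={D,E} → run D
t=29: ready={D,E} → run D
t=30: ready={D,E} → run D
t=31: ready={E} → run E
t=32: ready={E} → run E
t=33: ready={E} → run E
t=34: ready={E} → run E
t=35: ready={E} → run E
t=36: (idle)
t=37: (idle)
t=38: (idle)
t=39: (idle)
t=40: (idle)
t=41: (idle)
t=42: (idle)
t=43: (idle)
t=44: (idle)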